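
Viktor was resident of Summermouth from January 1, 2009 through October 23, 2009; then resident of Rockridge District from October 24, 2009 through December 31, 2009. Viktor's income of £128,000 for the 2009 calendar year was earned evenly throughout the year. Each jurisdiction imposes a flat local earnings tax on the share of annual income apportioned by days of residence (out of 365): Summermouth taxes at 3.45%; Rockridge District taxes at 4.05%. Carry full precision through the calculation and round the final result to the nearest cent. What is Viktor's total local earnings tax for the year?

£4,561.18

Summermouth, January 1 – October 23, 2009: 296 days → £128,000 × 3.45% × 296/365 = £3,581.1945
Rockridge District, October 24 – December 31, 2009: 69 days → £128,000 × 4.05% × 69/365 = £979.9890
Total = £4,561.1836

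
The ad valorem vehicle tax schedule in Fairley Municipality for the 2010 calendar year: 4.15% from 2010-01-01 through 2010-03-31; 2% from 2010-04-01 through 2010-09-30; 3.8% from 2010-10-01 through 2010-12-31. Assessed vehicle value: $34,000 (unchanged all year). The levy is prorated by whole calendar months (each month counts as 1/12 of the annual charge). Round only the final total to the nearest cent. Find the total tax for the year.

2010-01-01 to 2010-03-31: 3 months at 4.15% → $34,000 × 4.15% × 3/12 = $352.7500
2010-04-01 to 2010-09-30: 6 months at 2% → $34,000 × 2% × 6/12 = $340.0000
2010-10-01 to 2010-12-31: 3 months at 3.8% → $34,000 × 3.8% × 3/12 = $323.0000
Total = $1,015.7500

$1,015.75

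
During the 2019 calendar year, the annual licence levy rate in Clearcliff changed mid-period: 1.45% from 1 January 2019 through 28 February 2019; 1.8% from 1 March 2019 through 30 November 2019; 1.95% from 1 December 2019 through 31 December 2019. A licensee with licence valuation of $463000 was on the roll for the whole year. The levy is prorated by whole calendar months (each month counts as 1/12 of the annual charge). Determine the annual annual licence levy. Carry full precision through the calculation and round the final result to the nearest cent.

$8121.79

1 January – 28 February 2019: 2 months at 1.45% → $463000 × 1.45% × 2/12 = $1118.9167
1 March – 30 November 2019: 9 months at 1.8% → $463000 × 1.8% × 9/12 = $6250.5000
1 December – 31 December 2019: 1 month at 1.95% → $463000 × 1.95% × 1/12 = $752.3750
Total = $8121.7917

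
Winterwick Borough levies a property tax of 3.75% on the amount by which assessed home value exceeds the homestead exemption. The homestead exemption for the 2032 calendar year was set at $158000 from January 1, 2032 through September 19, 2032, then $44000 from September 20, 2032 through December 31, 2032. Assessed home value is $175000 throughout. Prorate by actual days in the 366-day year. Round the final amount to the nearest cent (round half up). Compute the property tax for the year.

$1840.57

January 1 – September 19, 2032: 263 days, exemption $158000 → ($175000 − $158000) × 3.75% × 263/366 = $458.0943
September 20 – December 31, 2032: 103 days, exemption $44000 → ($175000 − $44000) × 3.75% × 103/366 = $1382.4795
Total = $1840.5738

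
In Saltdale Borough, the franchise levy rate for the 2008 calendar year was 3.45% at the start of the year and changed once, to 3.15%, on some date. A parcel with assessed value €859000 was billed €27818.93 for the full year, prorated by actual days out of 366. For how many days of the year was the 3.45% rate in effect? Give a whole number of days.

Let d = days at the first rate; then 366 − d days at the second rate.
€859000 × [3.45%·d + 3.15%·(366−d)] / 366 = €27818.93
Solving gives d = 108, so the new rate took effect on 18 April 2008.

108 days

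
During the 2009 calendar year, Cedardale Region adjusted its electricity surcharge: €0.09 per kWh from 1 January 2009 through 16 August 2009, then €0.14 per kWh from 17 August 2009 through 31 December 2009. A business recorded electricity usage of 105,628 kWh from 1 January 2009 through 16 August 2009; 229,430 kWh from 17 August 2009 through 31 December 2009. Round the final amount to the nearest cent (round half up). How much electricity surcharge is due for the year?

1 January – 16 August 2009: 105,628 kWh at €0.09/kWh → €9,506.52
17 August – 31 December 2009: 229,430 kWh at €0.14/kWh → €32,120.20

€41,626.72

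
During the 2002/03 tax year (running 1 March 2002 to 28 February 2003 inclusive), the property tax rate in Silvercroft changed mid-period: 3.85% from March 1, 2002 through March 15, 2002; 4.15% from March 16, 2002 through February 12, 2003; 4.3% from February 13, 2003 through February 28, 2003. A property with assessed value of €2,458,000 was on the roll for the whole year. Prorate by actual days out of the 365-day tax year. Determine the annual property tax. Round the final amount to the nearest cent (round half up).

March 1 – March 15, 2002: 15 days at 3.85% → €2,458,000 × 3.85% × 15/365 = €3,889.0274
March 16, 2002 – February 12, 2003: 334 days at 4.15% → €2,458,000 × 4.15% × 334/365 = €93,343.3918
February 13 – February 28, 2003: 16 days at 4.3% → €2,458,000 × 4.3% × 16/365 = €4,633.1616
Total = €101,865.5808

€101,865.58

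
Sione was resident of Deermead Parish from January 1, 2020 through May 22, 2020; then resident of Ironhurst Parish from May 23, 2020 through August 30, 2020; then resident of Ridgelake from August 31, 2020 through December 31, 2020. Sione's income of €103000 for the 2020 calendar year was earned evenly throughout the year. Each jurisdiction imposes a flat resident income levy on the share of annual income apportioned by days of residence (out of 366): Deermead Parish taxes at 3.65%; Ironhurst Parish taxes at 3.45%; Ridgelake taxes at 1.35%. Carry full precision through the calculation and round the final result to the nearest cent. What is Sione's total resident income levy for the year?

€2907.08

Deermead Parish, January 1 – May 22, 2020: 143 days → €103000 × 3.65% × 143/366 = €1468.8757
Ironhurst Parish, May 23 – August 30, 2020: 100 days → €103000 × 3.45% × 100/366 = €970.9016
Ridgelake, August 31 – December 31, 2020: 123 days → €103000 × 1.35% × 123/366 = €467.2992
Total = €2907.0765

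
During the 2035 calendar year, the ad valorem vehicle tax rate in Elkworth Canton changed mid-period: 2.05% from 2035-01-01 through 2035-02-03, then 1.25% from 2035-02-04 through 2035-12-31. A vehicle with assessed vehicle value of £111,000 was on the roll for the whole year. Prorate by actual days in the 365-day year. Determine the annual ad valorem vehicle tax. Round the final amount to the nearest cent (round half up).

2035-01-01 to 2035-02-03: 34 days at 2.05% → £111,000 × 2.05% × 34/365 = £211.9644
2035-02-04 to 2035-12-31: 331 days at 1.25% → £111,000 × 1.25% × 331/365 = £1,258.2534
Total = £1,470.2178

£1,470.22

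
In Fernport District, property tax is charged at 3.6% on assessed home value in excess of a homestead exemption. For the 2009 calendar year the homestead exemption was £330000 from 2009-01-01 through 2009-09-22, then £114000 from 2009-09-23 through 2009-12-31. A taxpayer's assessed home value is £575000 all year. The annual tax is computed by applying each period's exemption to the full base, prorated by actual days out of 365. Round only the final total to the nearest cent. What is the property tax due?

£10950.41

2009-01-01 to 2009-09-22: 265 days, exemption £330000 → (£575000 − £330000) × 3.6% × 265/365 = £6403.5616
2009-09-23 to 2009-12-31: 100 days, exemption £114000 → (£575000 − £114000) × 3.6% × 100/365 = £4546.8493
Total = £10950.4110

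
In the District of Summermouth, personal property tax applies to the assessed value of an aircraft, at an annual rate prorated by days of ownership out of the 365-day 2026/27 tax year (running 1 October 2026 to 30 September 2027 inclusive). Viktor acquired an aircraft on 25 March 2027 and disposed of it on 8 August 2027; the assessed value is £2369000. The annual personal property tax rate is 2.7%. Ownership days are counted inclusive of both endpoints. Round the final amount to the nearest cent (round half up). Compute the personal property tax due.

Days held (25 March – 8 August 2027): 137 out of 365
Tax = £2369000 × 2.7% × 137/365 = £24008.0301

£24008.03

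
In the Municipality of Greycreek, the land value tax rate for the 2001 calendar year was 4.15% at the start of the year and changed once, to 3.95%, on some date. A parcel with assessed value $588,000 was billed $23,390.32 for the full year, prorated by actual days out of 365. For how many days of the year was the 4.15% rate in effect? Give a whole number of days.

51 days

Let d = days at the first rate; then 365 − d days at the second rate.
$588,000 × [4.15%·d + 3.95%·(365−d)] / 365 = $23,390.32
Solving gives d = 51, so the new rate took effect on 21 Feb 2001.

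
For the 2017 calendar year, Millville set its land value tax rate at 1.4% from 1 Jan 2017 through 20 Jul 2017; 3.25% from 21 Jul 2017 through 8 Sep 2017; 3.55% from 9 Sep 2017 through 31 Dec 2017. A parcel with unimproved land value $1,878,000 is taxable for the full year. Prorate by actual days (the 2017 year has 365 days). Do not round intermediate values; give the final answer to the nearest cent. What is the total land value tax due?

1 Jan – 20 Jul 2017: 201 days at 1.4% → $1,878,000 × 1.4% × 201/365 = $14,478.6082
21 Jul – 8 Sep 2017: 50 days at 3.25% → $1,878,000 × 3.25% × 50/365 = $8,360.9589
9 Sep – 31 Dec 2017: 114 days at 3.55% → $1,878,000 × 3.55% × 114/365 = $20,822.6466
Total = $43,662.2137

$43,662.21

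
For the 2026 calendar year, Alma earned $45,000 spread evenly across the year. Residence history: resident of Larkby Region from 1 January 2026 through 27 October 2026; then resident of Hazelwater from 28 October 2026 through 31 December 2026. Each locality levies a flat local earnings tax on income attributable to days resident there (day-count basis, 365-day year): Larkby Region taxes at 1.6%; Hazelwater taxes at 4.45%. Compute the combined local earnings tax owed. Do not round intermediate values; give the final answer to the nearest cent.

$948.39

Larkby Region, 1 January – 27 October 2026: 300 days → $45,000 × 1.6% × 300/365 = $591.7808
Hazelwater, 28 October – 31 December 2026: 65 days → $45,000 × 4.45% × 65/365 = $356.6096
Total = $948.3904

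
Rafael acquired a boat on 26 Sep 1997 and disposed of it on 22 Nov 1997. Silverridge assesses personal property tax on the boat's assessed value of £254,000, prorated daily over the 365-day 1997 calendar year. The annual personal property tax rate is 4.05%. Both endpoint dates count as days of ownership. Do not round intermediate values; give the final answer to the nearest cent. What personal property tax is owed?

£1,634.65

Days held (26 Sep – 22 Nov 1997): 58 out of 365
Tax = £254,000 × 4.05% × 58/365 = £1,634.6466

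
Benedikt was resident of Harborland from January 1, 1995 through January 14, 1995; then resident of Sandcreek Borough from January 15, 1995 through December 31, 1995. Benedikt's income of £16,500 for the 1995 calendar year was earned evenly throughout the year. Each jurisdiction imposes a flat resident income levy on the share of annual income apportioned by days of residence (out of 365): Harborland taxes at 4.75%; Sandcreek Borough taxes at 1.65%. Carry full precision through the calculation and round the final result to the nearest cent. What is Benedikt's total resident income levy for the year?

£291.87

Harborland, January 1 – January 14, 1995: 14 days → £16,500 × 4.75% × 14/365 = £30.0616
Sandcreek Borough, January 15 – December 31, 1995: 351 days → £16,500 × 1.65% × 351/365 = £261.8075
Total = £291.8692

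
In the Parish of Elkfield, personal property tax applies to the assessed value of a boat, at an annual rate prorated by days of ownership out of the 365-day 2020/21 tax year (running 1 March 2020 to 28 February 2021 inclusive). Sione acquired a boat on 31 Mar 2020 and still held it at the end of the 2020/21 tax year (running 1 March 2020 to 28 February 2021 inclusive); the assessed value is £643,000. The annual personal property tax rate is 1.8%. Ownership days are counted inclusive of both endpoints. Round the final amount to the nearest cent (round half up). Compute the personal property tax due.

Days held (31 Mar 2020 – 28 Feb 2021): 335 out of 365
Tax = £643,000 × 1.8% × 335/365 = £10,622.7123

£10,622.71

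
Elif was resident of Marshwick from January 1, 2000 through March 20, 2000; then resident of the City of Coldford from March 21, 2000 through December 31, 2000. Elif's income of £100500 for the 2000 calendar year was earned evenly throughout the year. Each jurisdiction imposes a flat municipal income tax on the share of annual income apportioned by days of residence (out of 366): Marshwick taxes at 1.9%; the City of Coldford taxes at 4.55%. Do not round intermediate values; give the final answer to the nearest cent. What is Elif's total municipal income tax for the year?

£3990.62

Marshwick, January 1 – March 20, 2000: 80 days → £100500 × 1.9% × 80/366 = £417.3770
The City of Coldford, March 21 – December 31, 2000: 286 days → £100500 × 4.55% × 286/366 = £3573.2418
Total = £3990.6189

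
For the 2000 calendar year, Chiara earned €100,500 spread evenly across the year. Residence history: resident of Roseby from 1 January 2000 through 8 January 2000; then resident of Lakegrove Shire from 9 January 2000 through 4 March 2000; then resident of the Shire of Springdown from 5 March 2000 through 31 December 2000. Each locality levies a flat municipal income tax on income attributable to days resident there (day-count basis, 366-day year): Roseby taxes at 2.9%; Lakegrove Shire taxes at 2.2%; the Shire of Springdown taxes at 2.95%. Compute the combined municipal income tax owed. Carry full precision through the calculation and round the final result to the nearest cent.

€2,848.32

Roseby, 1 January – 8 January 2000: 8 days → €100,500 × 2.9% × 8/366 = €63.7049
Lakegrove Shire, 9 January – 4 March 2000: 56 days → €100,500 × 2.2% × 56/366 = €338.2951
The Shire of Springdown, 5 March – 31 December 2000: 302 days → €100,500 × 2.95% × 302/366 = €2,446.3238
Total = €2,848.3238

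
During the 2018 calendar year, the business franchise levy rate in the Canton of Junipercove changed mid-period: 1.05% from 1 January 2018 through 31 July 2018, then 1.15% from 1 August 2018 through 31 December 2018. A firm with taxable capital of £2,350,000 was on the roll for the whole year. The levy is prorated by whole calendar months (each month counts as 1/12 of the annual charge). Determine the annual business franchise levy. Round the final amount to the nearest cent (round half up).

1 January – 31 July 2018: 7 months at 1.05% → £2,350,000 × 1.05% × 7/12 = £14,393.7500
1 August – 31 December 2018: 5 months at 1.15% → £2,350,000 × 1.15% × 5/12 = £11,260.4167
Total = £25,654.1667

£25,654.17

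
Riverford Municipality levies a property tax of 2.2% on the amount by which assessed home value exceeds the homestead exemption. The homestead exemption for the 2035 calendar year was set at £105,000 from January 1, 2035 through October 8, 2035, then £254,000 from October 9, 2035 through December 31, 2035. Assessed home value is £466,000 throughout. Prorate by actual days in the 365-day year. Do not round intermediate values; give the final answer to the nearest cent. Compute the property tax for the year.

£7,187.61

January 1 – October 8, 2035: 281 days, exemption £105,000 → (£466,000 − £105,000) × 2.2% × 281/365 = £6,114.2521
October 9 – December 31, 2035: 84 days, exemption £254,000 → (£466,000 − £254,000) × 2.2% × 84/365 = £1,073.3589
Total = £7,187.6110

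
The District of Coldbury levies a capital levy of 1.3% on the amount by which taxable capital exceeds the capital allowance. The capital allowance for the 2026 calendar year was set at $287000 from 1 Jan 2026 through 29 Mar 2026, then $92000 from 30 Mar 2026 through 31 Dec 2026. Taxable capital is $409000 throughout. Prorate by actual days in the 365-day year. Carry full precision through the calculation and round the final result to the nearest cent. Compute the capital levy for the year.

$3509.82

1 Jan – 29 Mar 2026: 88 days, exemption $287000 → ($409000 − $287000) × 1.3% × 88/365 = $382.3781
30 Mar – 31 Dec 2026: 277 days, exemption $92000 → ($409000 − $92000) × 1.3% × 277/365 = $3127.4438
Total = $3509.8219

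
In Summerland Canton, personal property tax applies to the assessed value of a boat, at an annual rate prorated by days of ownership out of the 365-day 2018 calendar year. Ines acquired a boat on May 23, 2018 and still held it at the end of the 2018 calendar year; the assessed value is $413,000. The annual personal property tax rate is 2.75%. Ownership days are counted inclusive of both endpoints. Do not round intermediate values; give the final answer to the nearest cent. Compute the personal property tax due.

$6,938.97

Days held (May 23 – December 31, 2018): 223 out of 365
Tax = $413,000 × 2.75% × 223/365 = $6,938.9658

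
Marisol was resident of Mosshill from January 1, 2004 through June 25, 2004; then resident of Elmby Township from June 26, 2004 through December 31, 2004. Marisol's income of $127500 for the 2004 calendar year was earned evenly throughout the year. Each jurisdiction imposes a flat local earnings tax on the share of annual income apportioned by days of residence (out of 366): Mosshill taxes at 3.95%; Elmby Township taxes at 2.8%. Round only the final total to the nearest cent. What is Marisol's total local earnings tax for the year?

$4279.09

Mosshill, January 1 – June 25, 2004: 177 days → $127500 × 3.95% × 177/366 = $2435.5635
Elmby Township, June 26 – December 31, 2004: 189 days → $127500 × 2.8% × 189/366 = $1843.5246
Total = $4279.0881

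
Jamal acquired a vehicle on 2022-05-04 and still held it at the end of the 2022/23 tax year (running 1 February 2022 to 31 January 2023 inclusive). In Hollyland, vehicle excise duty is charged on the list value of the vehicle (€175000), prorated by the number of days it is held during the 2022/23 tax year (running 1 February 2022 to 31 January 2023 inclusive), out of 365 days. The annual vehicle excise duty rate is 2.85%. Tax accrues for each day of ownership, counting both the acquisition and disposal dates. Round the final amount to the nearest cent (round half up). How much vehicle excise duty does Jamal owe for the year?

Days held (2022-05-04 to 2023-01-31): 273 out of 365
Tax = €175000 × 2.85% × 273/365 = €3730.3767

€3730.38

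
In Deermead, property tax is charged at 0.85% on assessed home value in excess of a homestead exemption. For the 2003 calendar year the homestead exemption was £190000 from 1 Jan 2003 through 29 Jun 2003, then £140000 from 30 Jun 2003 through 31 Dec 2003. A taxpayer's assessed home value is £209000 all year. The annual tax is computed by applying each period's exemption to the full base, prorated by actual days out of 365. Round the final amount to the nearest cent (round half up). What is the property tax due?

1 Jan – 29 Jun 2003: 180 days, exemption £190000 → (£209000 − £190000) × 0.85% × 180/365 = £79.6438
30 Jun – 31 Dec 2003: 185 days, exemption £140000 → (£209000 − £140000) × 0.85% × 185/365 = £297.2671
Total = £376.9110

£376.91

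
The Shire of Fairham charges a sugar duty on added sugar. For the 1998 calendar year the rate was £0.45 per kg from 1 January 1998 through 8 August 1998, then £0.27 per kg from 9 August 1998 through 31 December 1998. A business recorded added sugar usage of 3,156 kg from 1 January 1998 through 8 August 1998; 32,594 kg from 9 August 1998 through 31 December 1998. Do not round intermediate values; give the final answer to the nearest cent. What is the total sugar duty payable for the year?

£10220.58

1 January – 8 August 1998: 3,156 kg at £0.45/kg → £1420.20
9 August – 31 December 1998: 32,594 kg at £0.27/kg → £8800.38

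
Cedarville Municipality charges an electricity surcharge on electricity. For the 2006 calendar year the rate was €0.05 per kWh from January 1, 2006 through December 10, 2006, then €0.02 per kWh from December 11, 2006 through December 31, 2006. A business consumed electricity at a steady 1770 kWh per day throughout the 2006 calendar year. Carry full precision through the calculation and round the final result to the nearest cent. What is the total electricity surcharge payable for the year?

January 1 – December 10, 2006: 344 days × 1770 kWh/day = 608,880 kWh at €0.05/kWh → €30,444.00
December 11 – December 31, 2006: 21 days × 1770 kWh/day = 37,170 kWh at €0.02/kWh → €743.40

€31,187.40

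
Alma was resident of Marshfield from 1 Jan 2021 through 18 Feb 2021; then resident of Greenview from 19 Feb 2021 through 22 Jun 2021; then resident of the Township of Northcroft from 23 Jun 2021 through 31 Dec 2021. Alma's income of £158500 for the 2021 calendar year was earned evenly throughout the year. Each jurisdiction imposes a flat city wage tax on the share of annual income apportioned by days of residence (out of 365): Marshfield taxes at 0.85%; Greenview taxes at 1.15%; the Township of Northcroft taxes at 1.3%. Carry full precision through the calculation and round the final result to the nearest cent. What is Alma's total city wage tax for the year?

£1883.98

Marshfield, 1 Jan – 18 Feb 2021: 49 days → £158500 × 0.85% × 49/365 = £180.8637
Greenview, 19 Feb – 22 Jun 2021: 124 days → £158500 × 1.15% × 124/365 = £619.2356
The Township of Northcroft, 23 Jun – 31 Dec 2021: 192 days → £158500 × 1.3% × 192/365 = £1083.8795
Total = £1883.9788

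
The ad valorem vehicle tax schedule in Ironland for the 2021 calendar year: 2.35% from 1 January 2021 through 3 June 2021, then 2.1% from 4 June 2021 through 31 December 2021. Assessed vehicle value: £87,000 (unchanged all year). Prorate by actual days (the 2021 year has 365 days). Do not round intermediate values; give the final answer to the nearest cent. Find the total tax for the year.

£1,918.77

1 January – 3 June 2021: 154 days at 2.35% → £87,000 × 2.35% × 154/365 = £862.6110
4 June – 31 December 2021: 211 days at 2.1% → £87,000 × 2.1% × 211/365 = £1,056.1562
Total = £1,918.7671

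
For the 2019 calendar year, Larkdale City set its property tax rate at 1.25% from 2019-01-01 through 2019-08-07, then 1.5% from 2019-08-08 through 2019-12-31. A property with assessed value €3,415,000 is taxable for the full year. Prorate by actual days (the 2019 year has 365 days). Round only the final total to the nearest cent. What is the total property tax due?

2019-01-01 to 2019-08-07: 219 days at 1.25% → €3,415,000 × 1.25% × 219/365 = €25,612.5000
2019-08-08 to 2019-12-31: 146 days at 1.5% → €3,415,000 × 1.5% × 146/365 = €20,490.0000
Total = €46,102.5000

€46,102.50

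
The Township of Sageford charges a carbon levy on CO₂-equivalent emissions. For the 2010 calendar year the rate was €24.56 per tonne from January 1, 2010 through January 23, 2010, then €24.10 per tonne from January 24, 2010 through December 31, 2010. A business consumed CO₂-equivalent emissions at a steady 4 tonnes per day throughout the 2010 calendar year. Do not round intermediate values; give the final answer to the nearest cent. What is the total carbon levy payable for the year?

January 1 – January 23, 2010: 23 days × 4 tonnes/day = 92 tonnes at €24.56/tonne → €2,259.52
January 24 – December 31, 2010: 342 days × 4 tonnes/day = 1,368 tonnes at €24.10/tonne → €32,968.80

€35,228.32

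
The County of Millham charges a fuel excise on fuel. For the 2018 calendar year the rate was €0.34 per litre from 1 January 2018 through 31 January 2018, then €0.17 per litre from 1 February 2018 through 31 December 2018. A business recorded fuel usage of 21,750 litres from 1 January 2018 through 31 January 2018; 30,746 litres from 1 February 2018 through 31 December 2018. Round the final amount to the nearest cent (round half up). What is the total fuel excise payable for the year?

€12,621.82

1 January – 31 January 2018: 21,750 litres at €0.34/litre → €7,395.00
1 February – 31 December 2018: 30,746 litres at €0.17/litre → €5,226.82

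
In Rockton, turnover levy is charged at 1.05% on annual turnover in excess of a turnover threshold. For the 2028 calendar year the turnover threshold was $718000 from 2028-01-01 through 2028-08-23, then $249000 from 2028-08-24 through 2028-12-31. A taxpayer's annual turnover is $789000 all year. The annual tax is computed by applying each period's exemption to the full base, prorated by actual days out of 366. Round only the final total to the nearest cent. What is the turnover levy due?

$2494.64

2028-01-01 to 2028-08-23: 236 days, exemption $718000 → ($789000 − $718000) × 1.05% × 236/366 = $480.7049
2028-08-24 to 2028-12-31: 130 days, exemption $249000 → ($789000 − $249000) × 1.05% × 130/366 = $2013.9344
Total = $2494.6393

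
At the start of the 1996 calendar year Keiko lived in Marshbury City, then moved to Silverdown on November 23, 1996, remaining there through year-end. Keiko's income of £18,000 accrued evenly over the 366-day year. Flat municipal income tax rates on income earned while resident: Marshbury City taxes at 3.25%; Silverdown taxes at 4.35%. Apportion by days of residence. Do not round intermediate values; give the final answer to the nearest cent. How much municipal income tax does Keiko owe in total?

Marshbury City, January 1 – November 22, 1996: 327 days → £18,000 × 3.25% × 327/366 = £522.6639
Silverdown, November 23 – December 31, 1996: 39 days → £18,000 × 4.35% × 39/366 = £83.4344
Total = £606.0984

£606.10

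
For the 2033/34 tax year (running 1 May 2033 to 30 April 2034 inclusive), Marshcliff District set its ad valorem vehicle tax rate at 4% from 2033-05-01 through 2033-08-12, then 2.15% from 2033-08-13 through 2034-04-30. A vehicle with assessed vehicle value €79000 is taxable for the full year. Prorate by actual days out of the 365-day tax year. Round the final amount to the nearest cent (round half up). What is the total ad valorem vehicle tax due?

€2114.93

2033-05-01 to 2033-08-12: 104 days at 4% → €79000 × 4% × 104/365 = €900.3836
2033-08-13 to 2034-04-30: 261 days at 2.15% → €79000 × 2.15% × 261/365 = €1214.5438
Total = €2114.9274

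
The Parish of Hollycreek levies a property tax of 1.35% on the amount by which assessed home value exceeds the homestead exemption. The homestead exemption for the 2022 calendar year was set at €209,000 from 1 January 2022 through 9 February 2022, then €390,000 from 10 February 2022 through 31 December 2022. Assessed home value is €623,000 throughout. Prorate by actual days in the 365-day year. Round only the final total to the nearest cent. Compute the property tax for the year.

1 January – 9 February 2022: 40 days, exemption €209,000 → (€623,000 − €209,000) × 1.35% × 40/365 = €612.4932
10 February – 31 December 2022: 325 days, exemption €390,000 → (€623,000 − €390,000) × 1.35% × 325/365 = €2,800.7877
Total = €3,413.2808

€3,413.28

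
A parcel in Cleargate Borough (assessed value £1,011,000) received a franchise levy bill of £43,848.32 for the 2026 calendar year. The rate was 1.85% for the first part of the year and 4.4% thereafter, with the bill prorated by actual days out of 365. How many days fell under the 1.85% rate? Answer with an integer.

Let d = days at the first rate; then 365 − d days at the second rate.
£1,011,000 × [1.85%·d + 4.4%·(365−d)] / 365 = £43,848.32
Solving gives d = 9, so the new rate took effect on 10 January 2026.

9 days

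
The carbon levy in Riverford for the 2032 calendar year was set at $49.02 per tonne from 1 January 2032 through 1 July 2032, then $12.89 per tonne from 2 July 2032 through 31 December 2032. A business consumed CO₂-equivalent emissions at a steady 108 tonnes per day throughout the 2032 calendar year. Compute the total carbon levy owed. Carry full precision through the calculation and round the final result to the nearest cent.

$1,223,589.24

1 January – 1 July 2032: 183 days × 108 tonnes/day = 19,764 tonnes at $49.02/tonne → $968,831.28
2 July – 31 December 2032: 183 days × 108 tonnes/day = 19,764 tonnes at $12.89/tonne → $254,757.96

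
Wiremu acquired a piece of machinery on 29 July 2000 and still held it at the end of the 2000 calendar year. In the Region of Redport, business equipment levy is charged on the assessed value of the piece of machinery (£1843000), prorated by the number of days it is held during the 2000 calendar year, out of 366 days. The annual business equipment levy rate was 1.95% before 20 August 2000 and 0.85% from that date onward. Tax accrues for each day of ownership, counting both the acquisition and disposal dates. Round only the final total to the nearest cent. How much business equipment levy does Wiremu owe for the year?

£7895.69

29 July – 19 August 2000: 22 days at 1.95% → £1843000 × 1.95% × 22/366 = £2160.2377
20 August – 31 December 2000: 134 days at 0.85% → £1843000 × 0.85% × 134/366 = £5735.4563
Total = £7895.6940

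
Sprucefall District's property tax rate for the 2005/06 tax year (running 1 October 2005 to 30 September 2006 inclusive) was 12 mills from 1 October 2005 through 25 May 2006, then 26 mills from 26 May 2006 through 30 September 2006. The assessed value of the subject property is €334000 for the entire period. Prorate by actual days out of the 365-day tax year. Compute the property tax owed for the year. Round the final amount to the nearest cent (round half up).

€5647.80

1 October 2005 – 25 May 2006: 237 days at 12 mills → €334000 × 1.2% × 237/365 = €2602.4548
26 May – 30 September 2006: 128 days at 26 mills → €334000 × 2.6% × 128/365 = €3045.3479
Total = €5647.8027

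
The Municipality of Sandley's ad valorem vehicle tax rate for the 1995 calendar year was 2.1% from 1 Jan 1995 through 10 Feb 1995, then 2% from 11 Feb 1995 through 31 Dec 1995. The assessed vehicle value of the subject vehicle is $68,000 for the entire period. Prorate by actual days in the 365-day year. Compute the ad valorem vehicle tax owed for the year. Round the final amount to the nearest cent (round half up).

$1,367.64

1 Jan – 10 Feb 1995: 41 days at 2.1% → $68,000 × 2.1% × 41/365 = $160.4055
11 Feb – 31 Dec 1995: 324 days at 2% → $68,000 × 2% × 324/365 = $1,207.2329
Total = $1,367.6384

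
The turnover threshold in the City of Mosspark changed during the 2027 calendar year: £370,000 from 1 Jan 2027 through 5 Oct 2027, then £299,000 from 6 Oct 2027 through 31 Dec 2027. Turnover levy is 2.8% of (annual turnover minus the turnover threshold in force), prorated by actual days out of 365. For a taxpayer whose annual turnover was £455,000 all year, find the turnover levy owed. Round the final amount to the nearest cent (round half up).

1 Jan – 5 Oct 2027: 278 days, exemption £370,000 → (£455,000 − £370,000) × 2.8% × 278/365 = £1,812.7123
6 Oct – 31 Dec 2027: 87 days, exemption £299,000 → (£455,000 − £299,000) × 2.8% × 87/365 = £1,041.1397
Total = £2,853.8521

£2,853.85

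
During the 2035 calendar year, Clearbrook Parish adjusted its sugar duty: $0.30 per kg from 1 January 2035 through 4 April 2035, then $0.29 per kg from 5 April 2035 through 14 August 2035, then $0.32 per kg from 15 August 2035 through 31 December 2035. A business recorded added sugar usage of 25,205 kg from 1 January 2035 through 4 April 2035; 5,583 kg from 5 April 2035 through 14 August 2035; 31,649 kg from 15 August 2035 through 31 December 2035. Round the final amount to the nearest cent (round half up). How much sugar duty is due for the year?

1 January – 4 April 2035: 25,205 kg at $0.30/kg → $7,561.50
5 April – 14 August 2035: 5,583 kg at $0.29/kg → $1,619.07
15 August – 31 December 2035: 31,649 kg at $0.32/kg → $10,127.68

$19,308.25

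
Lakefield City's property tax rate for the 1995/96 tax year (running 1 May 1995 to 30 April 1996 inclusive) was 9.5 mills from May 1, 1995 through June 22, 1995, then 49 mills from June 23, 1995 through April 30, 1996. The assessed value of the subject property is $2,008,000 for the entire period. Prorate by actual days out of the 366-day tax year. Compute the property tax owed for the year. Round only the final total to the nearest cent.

$86,906.35

May 1 – June 22, 1995: 53 days at 9.5 mills → $2,008,000 × 0.95% × 53/366 = $2,762.3716
June 23, 1995 – April 30, 1996: 313 days at 49 mills → $2,008,000 × 4.9% × 313/366 = $84,143.9781
Total = $86,906.3497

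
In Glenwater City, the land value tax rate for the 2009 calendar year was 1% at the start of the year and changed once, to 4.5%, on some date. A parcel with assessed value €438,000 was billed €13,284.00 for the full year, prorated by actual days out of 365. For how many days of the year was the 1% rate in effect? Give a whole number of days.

153 days

Let d = days at the first rate; then 365 − d days at the second rate.
€438,000 × [1%·d + 4.5%·(365−d)] / 365 = €13,284.00
Solving gives d = 153, so the new rate took effect on June 3, 2009.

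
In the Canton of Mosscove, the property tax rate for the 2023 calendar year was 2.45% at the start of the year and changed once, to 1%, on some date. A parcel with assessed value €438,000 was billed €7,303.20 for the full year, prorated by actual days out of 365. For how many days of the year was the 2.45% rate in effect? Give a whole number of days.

168 days

Let d = days at the first rate; then 365 − d days at the second rate.
€438,000 × [2.45%·d + 1%·(365−d)] / 365 = €7,303.20
Solving gives d = 168, so the new rate took effect on 18 Jun 2023.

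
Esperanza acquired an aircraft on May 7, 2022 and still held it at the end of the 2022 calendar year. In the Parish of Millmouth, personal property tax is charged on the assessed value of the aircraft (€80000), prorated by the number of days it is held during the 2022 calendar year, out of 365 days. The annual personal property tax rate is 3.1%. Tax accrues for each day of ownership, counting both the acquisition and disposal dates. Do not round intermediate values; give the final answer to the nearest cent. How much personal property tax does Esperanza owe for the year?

Days held (May 7 – December 31, 2022): 239 out of 365
Tax = €80000 × 3.1% × 239/365 = €1623.8904

€1623.89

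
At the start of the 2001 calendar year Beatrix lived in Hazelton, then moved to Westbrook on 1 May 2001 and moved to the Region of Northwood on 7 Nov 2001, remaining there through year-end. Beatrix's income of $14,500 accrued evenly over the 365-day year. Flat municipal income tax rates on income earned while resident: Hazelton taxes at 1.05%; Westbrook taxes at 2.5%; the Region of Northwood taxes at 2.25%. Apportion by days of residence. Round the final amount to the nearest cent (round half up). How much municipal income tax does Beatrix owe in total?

$287.91

Hazelton, 1 Jan – 30 Apr 2001: 120 days → $14,500 × 1.05% × 120/365 = $50.0548
Westbrook, 1 May – 6 Nov 2001: 190 days → $14,500 × 2.5% × 190/365 = $188.6986
The Region of Northwood, 7 Nov – 31 Dec 2001: 55 days → $14,500 × 2.25% × 55/365 = $49.1610
Total = $287.9144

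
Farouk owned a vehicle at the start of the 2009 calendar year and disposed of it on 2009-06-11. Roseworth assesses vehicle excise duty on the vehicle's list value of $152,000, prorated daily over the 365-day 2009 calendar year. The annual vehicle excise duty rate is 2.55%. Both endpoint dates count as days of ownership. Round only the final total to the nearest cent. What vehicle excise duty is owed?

$1,720.31

Days held (2009-01-01 to 2009-06-11): 162 out of 365
Tax = $152,000 × 2.55% × 162/365 = $1,720.3068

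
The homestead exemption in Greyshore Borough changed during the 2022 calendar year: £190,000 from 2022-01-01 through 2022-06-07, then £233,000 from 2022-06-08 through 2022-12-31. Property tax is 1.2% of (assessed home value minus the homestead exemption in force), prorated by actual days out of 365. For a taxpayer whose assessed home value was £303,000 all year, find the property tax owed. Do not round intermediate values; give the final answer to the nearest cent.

2022-01-01 to 2022-06-07: 158 days, exemption £190,000 → (£303,000 − £190,000) × 1.2% × 158/365 = £586.9808
2022-06-08 to 2022-12-31: 207 days, exemption £233,000 → (£303,000 − £233,000) × 1.2% × 207/365 = £476.3836
Total = £1,063.3644

£1,063.36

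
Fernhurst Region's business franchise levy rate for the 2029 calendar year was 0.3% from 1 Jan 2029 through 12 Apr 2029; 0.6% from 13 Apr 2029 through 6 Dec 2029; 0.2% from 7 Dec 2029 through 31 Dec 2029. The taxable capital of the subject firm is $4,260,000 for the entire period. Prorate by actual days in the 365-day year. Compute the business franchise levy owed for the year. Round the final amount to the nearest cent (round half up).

$20,821.48

1 Jan – 12 Apr 2029: 102 days at 0.3% → $4,260,000 × 0.3% × 102/365 = $3,571.3973
13 Apr – 6 Dec 2029: 238 days at 0.6% → $4,260,000 × 0.6% × 238/365 = $16,666.5205
7 Dec – 31 Dec 2029: 25 days at 0.2% → $4,260,000 × 0.2% × 25/365 = $583.5616
Total = $20,821.4795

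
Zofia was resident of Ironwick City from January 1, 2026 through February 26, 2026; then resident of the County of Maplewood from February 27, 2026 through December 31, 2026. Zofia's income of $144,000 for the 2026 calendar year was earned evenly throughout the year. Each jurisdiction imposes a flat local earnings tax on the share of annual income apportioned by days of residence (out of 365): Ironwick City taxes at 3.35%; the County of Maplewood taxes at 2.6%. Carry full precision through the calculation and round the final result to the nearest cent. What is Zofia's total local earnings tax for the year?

$3,912.66

Ironwick City, January 1 – February 26, 2026: 57 days → $144,000 × 3.35% × 57/365 = $753.3370
The County of Maplewood, February 27 – December 31, 2026: 308 days → $144,000 × 2.6% × 308/365 = $3,159.3205
Total = $3,912.6575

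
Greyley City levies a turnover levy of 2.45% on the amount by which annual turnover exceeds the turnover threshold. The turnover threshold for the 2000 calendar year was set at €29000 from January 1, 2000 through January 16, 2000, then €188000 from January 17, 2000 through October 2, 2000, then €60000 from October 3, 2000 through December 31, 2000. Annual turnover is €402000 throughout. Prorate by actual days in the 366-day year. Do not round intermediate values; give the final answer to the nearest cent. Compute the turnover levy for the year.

€6184.44

January 1 – January 16, 2000: 16 days, exemption €29000 → (€402000 − €29000) × 2.45% × 16/366 = €399.4973
January 17 – October 2, 2000: 260 days, exemption €188000 → (€402000 − €188000) × 2.45% × 260/366 = €3724.5355
October 3 – December 31, 2000: 90 days, exemption €60000 → (€402000 − €60000) × 2.45% × 90/366 = €2060.4098
Total = €6184.4426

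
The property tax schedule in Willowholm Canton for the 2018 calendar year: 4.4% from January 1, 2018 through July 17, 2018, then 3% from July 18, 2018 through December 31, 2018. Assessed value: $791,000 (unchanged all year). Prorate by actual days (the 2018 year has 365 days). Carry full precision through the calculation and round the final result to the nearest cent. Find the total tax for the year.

January 1 – July 17, 2018: 198 days at 4.4% → $791,000 × 4.4% × 198/365 = $18,879.9781
July 18 – December 31, 2018: 167 days at 3% → $791,000 × 3% × 167/365 = $10,857.2877
Total = $29,737.2658

$29,737.27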